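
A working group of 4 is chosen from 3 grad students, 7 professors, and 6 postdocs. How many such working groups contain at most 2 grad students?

Split by how many grad students are chosen (0 through 2).
Sum: C(3,0)·C(13,4) + C(3,1)·C(13,3) + C(3,2)·C(13,2) = 715 + 858 + 234 = 1807.

1807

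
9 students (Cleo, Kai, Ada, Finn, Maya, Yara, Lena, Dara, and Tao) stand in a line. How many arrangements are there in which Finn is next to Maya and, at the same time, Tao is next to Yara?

Treat {Finn,Maya} as one block (2 orders) and {Tao,Yara} as another (2 orders).
That leaves 7 units to arrange: 2 × 2 × 7! = 4 × 5040 = 20160.

20160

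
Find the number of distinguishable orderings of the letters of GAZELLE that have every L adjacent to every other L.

360

Treat the 2 copies of L as a single block. The multiset to arrange is then {LL, A, E, E, G, Z}, 6 items in all.
That gives (6)!/(2!) = 360 arrangements.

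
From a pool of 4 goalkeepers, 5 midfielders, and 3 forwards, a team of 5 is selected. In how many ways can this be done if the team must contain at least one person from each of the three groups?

590

Total 5-person selections from all 12: C(12,5) = 792.
Selections missing a whole group: no goalkeepers → C(8,5) = 56; no midfielders → C(7,5) = 21; no forwards → C(9,5) = 126.
Add back selections omitting two groups (i.e. drawn from a single group): C(4,5) + C(5,5) + C(3,5) = 1.
By inclusion–exclusion: 792 − 203 + 1 = 590.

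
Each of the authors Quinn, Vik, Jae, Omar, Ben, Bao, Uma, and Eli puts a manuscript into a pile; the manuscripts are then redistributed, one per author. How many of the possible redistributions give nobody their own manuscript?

14833

Let Aᵢ be the assignments in which author i gets their own manuscript. We want the size of the complement of A₁∪…∪A_8.
By inclusion–exclusion this is Σ_{j=0}^{8} (−1)^j C(8,j)·(8−j)!.
Computing: 40320 − 40320 + 20160 − 6720 + 1680 − 336 + 56 − 8 + 1 = 14833.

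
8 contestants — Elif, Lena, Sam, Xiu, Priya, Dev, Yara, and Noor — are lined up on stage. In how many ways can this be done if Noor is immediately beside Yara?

Glue Noor and Yara into one block (2 internal orders), leaving 7 units to arrange in a row.
So the count is 2·(7)! = 10080.

10080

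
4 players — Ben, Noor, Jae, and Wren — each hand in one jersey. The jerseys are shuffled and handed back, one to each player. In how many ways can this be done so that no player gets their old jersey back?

Let Aᵢ be the assignments in which player i gets their old jersey. We want the size of the complement of A₁∪…∪A_4.
By inclusion–exclusion this is Σ_{j=0}^{4} (−1)^j C(4,j)·(4−j)!.
Computing: 24 − 24 + 12 − 4 + 1 = 9.

9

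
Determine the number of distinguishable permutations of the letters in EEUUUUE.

35

EEUUUUE has 7 letters with E appearing 3 times and U appearing 4 times.
Dividing 7! = 5040 by 4!·3! = 144 for the repeated letters gives 35.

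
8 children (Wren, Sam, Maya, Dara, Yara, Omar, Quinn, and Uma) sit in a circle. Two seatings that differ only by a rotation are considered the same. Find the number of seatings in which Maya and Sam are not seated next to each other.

All circular seatings of 8 people number (7)! = 5040.
Those with Maya next to Sam: fuse the pair into one unit and seat 7 units around a circle — 2·(6)! = 1440.
Subtracting, 5040 − 1440 = 3600.

3600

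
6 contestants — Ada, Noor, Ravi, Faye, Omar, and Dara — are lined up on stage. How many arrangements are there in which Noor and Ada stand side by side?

Place the 4 others and the Noor-Ada pair as 5 objects in a line; the pair has 2 internal arrangements.
That gives 2 × 5! = 2 × 120 = 240.

240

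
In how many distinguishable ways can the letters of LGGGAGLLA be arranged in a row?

Letter multiplicities in LGGGAGLLA: A×2, G×4, L×3.
So there are 9! / (4!·3!·2!) = 1260 distinguishable arrangements.

1260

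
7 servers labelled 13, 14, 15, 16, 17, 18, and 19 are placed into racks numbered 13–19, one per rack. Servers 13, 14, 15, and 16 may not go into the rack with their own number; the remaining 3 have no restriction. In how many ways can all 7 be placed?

Let Aᵢ (for 13 ≤ i ≤ 16) be the placements that put server i in its forbidden rack. Any j of these fix j positions, leaving (7−j)! ways to fill the rest, and there are C(4,j) ways to pick which j.
By inclusion–exclusion, the number of valid placements is Σ_{j=0}^{4} (−1)^j C(4,j)·(7−j)!.
Computing: 5040 − 2880 + 720 − 96 + 6 = 2790.

2790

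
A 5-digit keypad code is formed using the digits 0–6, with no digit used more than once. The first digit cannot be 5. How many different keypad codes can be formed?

The first digit has 7−1 = 6 choices (anything except 5).
The remaining 4 digits are filled from the other 6 symbols without repetition: 6 × 5 × 4 × 3 = 360.
Total: 6 × 360 = 2160.

2160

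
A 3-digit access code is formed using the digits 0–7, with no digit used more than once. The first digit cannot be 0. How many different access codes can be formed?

294

The first digit has 8−1 = 7 choices (anything except 0).
The remaining 2 digits are filled from the other 7 symbols without repetition: 7 × 6 = 42.
Total: 7 × 42 = 294.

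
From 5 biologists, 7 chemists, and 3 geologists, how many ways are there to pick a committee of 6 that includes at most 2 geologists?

4785

Split by how many geologists are chosen (0 through 2).
Sum: C(3,0)·C(12,6) + C(3,1)·C(12,5) + C(3,2)·C(12,4) = 924 + 2376 + 1485 = 4785.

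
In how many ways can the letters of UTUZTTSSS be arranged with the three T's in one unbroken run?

Treat the 3 copies of T as a single block. The multiset to arrange is then {TTT, S, S, S, U, U, Z}, 7 items in all.
That gives (7)!/(3!·2!) = 420 arrangements.

420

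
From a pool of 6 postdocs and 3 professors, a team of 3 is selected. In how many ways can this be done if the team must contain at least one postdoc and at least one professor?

63

With no constraint there are C(9,3) = 84 possible selections.
Selections missing a whole group: no postdocs → C(3,3) = 1; no professors → C(6,3) = 20.
Both groups omitted at once is impossible, so 84 − 21 = 63.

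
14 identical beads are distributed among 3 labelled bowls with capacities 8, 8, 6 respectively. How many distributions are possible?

42

Without the upper bounds there are C(16,2) = 120 ways to split 14 among 3 bowls.
Subtract solutions that violate a single cap (substitute x_i' = x_i − (cap_i+1)): x_1 ≥ 9 gives C(7,2) = 21; x_2 ≥ 9 gives C(7,2) = 21; x_3 ≥ 7 gives C(9,2) = 36. Together 78.
No two caps can be exceeded simultaneously, so the pair terms are all 0.
By inclusion–exclusion the count is 120 − 78 + 0 = 42.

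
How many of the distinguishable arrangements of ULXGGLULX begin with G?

1680

With the first slot taken by G, it remains to arrange the other 8 letters (ULXGLULX).
Those 8 letters have L appearing 3 times, U appearing twice, and X appearing twice, giving (8)!/(3!·2!·2!) = 1680.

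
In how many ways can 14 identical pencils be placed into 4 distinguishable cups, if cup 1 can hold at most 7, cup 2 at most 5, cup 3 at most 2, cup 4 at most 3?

Without the upper bounds there are C(17,3) = 680 ways to split 14 among 4 cups.
Subtract solutions that violate a single cap (substitute x_i' = x_i − (cap_i+1)): x_1 ≥ 8 gives C(9,3) = 84; x_2 ≥ 6 gives C(11,3) = 165; x_3 ≥ 3 gives C(14,3) = 364; x_4 ≥ 4 gives C(13,3) = 286. Together 899.
Add back pairs where two caps are both exceeded: 1 + 20 + 10 + 56 + 35 + 120 = 242.
Subtract triples: 0 + 0 + 0 + 4 = 4.
By inclusion–exclusion the count is 680 − 899 + 242 − 4 = 19.

19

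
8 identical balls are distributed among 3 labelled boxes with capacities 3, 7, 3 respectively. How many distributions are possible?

Ignoring the caps, the number of non-negative solutions to x_1+…+x_3 = 8 is C(10,2) = 45.
Subtract solutions that violate a single cap (substitute x_i' = x_i − (cap_i+1)): x_1 ≥ 4 gives C(6,2) = 15; x_2 ≥ 8 gives C(2,2) = 1; x_3 ≥ 4 gives C(6,2) = 15. Together 31.
Add back pairs where two caps are both exceeded: 0 + 1 + 0 = 1.
By inclusion–exclusion the count is 45 − 31 + 1 = 15.

15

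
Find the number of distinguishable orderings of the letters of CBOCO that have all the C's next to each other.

12

Treat the 2 copies of C as a single block. The multiset to arrange is then {CC, B, O, O}, 4 items in all.
That gives (4)!/(2!) = 12 arrangements.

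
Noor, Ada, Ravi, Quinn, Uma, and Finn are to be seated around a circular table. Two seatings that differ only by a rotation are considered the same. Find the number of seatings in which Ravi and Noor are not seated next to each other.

72

All circular seatings of 6 people number (5)! = 120.
Those with Ravi next to Noor: fuse the pair into one unit and seat 5 units around a circle — 2·(4)! = 48.
Subtracting, 120 − 48 = 72.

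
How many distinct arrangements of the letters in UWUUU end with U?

With the last slot taken by U, it remains to arrange the other 4 letters (WUUU).
Those 4 letters have U appearing 3 times, giving (4)!/(3!) = 4.

4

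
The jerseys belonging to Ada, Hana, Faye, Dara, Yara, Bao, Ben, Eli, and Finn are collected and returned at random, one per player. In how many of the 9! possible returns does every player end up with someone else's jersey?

133496

This is the derangement count D_9: permutations of 9 items with no fixed point.
By inclusion–exclusion this is Σ_{j=0}^{9} (−1)^j C(9,j)·(9−j)!.
Computing: 362880 − 362880 + 181440 − 60480 + 15120 − 3024 + 504 − 72 + 9 − 1 = 133496.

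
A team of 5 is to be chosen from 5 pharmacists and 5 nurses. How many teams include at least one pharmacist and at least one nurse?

With no constraint there are C(10,5) = 252 possible selections.
Selections missing a whole group: no pharmacists → C(5,5) = 1; no nurses → C(5,5) = 1.
Both groups omitted at once is impossible, so 252 − 2 = 250.

250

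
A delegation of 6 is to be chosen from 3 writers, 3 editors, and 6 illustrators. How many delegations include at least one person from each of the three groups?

Unrestricted: C(12,6) = 924 ways to pick any 6 of the 12.
Subtract selections that omit an entire group: no writers → C(9,6) = 84; no editors → C(9,6) = 84; no illustrators → C(6,6) = 1.
Add back selections omitting two groups (i.e. drawn from a single group): C(3,6) + C(3,6) + C(6,6) = 1.
By inclusion–exclusion: 924 − 169 + 1 = 756.

756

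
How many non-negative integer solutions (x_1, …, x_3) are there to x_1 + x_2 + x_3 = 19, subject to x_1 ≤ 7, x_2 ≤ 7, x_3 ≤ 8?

10

By stars and bars, unrestricted non-negative solutions to x_1+…+x_3 = 19 number C(19+2,2) = 210.
Subtract solutions that violate a single cap (substitute x_i' = x_i − (cap_i+1)): x_1 ≥ 8 gives C(13,2) = 78; x_2 ≥ 8 gives C(13,2) = 78; x_3 ≥ 9 gives C(12,2) = 66. Together 222.
Add back pairs where two caps are both exceeded: 10 + 6 + 6 = 22.
By inclusion–exclusion the count is 210 − 222 + 22 = 10.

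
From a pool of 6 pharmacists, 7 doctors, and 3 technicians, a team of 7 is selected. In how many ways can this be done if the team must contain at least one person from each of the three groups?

9569

Total 7-person selections from all 16: C(16,7) = 11440.
Subtract selections that omit an entire group: no pharmacists → C(10,7) = 120; no doctors → C(9,7) = 36; no technicians → C(13,7) = 1716.
Add back selections omitting two groups (i.e. drawn from a single group): C(6,7) + C(7,7) + C(3,7) = 1.
By inclusion–exclusion: 11440 − 1872 + 1 = 9569.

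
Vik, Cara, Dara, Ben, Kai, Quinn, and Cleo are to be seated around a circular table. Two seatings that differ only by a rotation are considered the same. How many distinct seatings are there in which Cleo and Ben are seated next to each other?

Treat {Cleo, Ben} as one unit (2 internal orders) and seat the resulting 6 units around the table: (5)! circular arrangements.
So 2 × (5)! = 2 × 120 = 240.

240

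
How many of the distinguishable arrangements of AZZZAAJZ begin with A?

105

Fix A in the first position and arrange the remaining 7 letters.
Those 7 letters have A appearing twice and Z appearing 4 times, giving (7)!/(4!·2!) = 105.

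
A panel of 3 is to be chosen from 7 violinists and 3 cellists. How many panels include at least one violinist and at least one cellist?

With no constraint there are C(10,3) = 120 possible selections.
Subtract selections that omit an entire group: no violinists → C(3,3) = 1; no cellists → C(7,3) = 35.
Both groups omitted at once is impossible, so 120 − 36 = 84.

84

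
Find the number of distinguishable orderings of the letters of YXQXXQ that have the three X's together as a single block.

12

Treat the 3 copies of X as a single block. The multiset to arrange is then {XXX, Q, Q, Y}, 4 items in all.
That gives (4)!/(2!) = 12 arrangements.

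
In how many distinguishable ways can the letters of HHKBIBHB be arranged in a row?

HHKBIBHB has 8 letters with B appearing 3 times and H appearing 3 times.
The number of distinct arrangements is 8!/(3!·3!) = 40320/36 = 1120.

1120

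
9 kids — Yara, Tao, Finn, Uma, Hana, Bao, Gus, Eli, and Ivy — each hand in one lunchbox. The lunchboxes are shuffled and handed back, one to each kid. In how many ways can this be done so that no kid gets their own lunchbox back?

This is the derangement count D_9: permutations of 9 items with no fixed point.
By inclusion–exclusion this is Σ_{j=0}^{9} (−1)^j C(9,j)·(9−j)!.
Computing: 362880 − 362880 + 181440 − 60480 + 15120 − 3024 + 504 − 72 + 9 − 1 = 133496.

133496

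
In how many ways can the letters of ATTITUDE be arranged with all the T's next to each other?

720

Treat the 3 copies of T as a single block. The multiset to arrange is then {TTT, A, D, E, I, U}, 6 items in all.
All 6 items are distinct, so there are (6)! = 720 arrangements.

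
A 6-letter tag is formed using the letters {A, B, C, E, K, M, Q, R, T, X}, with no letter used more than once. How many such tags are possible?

This is a permutation of 6 out of 10: P(10,6) = 10!/4!.
That product is 10 × 9 × 8 × 7 × 6 × 5 = 151200.

151200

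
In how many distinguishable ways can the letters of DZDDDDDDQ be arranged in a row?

The 9 letters of DZDDDDDDQ have repeats: D appearing 7 times.
Dividing 9! = 362880 by 7! = 5040 for the repeated letters gives 72.

72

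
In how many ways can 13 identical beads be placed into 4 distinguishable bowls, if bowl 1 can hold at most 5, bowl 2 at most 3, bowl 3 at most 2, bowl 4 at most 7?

30

Ignoring the caps, the number of non-negative solutions to x_1+…+x_4 = 13 is C(16,3) = 560.
Subtract solutions that violate a single cap (substitute x_i' = x_i − (cap_i+1)): x_1 ≥ 6 gives C(10,3) = 120; x_2 ≥ 4 gives C(12,3) = 220; x_3 ≥ 3 gives C(13,3) = 286; x_4 ≥ 8 gives C(8,3) = 56. Together 682.
Add back pairs where two caps are both exceeded: 20 + 35 + 0 + 84 + 4 + 10 = 153.
Subtract triples: 1 + 0 + 0 + 0 = 1.
By inclusion–exclusion the count is 560 − 682 + 153 − 1 = 30.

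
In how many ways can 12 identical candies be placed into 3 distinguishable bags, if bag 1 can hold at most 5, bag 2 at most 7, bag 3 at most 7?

Ignoring the caps, the number of non-negative solutions to x_1+…+x_3 = 12 is C(14,2) = 91.
Subtract solutions that violate a single cap (substitute x_i' = x_i − (cap_i+1)): x_1 ≥ 6 gives C(8,2) = 28; x_2 ≥ 8 gives C(6,2) = 15; x_3 ≥ 8 gives C(6,2) = 15. Together 58.
No two caps can be exceeded simultaneously, so the pair terms are all 0.
By inclusion–exclusion the count is 91 − 58 + 0 = 33.

33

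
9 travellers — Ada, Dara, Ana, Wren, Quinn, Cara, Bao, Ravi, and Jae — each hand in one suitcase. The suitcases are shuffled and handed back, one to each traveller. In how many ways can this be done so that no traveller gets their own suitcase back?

133496

Let Aᵢ be the assignments in which traveller i gets their own suitcase. We want the size of the complement of A₁∪…∪A_9.
By inclusion–exclusion this is Σ_{j=0}^{9} (−1)^j C(9,j)·(9−j)!.
Computing: 362880 − 362880 + 181440 − 60480 + 15120 − 3024 + 504 − 72 + 9 − 1 = 133496.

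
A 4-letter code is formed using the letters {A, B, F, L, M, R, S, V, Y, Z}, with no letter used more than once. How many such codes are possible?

This is a permutation of 4 out of 10: P(10,4) = 10!/6!.
That product is 10 × 9 × 8 × 7 = 5040.

5040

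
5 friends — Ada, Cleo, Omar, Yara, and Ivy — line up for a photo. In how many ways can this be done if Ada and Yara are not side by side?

Of the 5! = 120 arrangements, those with Ada and Yara adjacent number 2 × 4! = 48 (treat the pair as a block with 2 internal orders).
Complementary counting: 120 − 48 = 72.

72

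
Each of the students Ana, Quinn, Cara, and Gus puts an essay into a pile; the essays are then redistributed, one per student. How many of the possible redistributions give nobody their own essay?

Let Aᵢ be the assignments in which student i gets their own essay. We want the size of the complement of A₁∪…∪A_4.
By inclusion–exclusion this is Σ_{j=0}^{4} (−1)^j C(4,j)·(4−j)!.
Computing: 24 − 24 + 12 − 4 + 1 = 9.

9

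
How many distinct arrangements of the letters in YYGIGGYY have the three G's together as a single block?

Treat the 3 copies of G as a single block. The multiset to arrange is then {GGG, I, Y, Y, Y, Y}, 6 items in all.
That gives (6)!/(4!) = 30 arrangements.

30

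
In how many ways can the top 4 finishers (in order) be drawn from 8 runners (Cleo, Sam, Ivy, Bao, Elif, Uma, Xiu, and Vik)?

This is an ordered selection of 4 from 8: P(8,4).
That gives 8 × 7 × 6 × 5 = 1680.

1680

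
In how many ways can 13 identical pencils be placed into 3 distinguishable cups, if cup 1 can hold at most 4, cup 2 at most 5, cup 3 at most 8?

Without the upper bounds there are C(15,2) = 105 ways to split 13 among 3 cups.
Subtract solutions that violate a single cap (substitute x_i' = x_i − (cap_i+1)): x_1 ≥ 5 gives C(10,2) = 45; x_2 ≥ 6 gives C(9,2) = 36; x_3 ≥ 9 gives C(6,2) = 15. Together 96.
Add back pairs where two caps are both exceeded: 6 + 0 + 0 = 6.
By inclusion–exclusion the count is 105 − 96 + 6 = 15.

15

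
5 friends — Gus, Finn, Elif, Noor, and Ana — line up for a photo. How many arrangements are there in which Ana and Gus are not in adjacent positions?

Of the 5! = 120 arrangements, those with Ana and Gus adjacent number 2 × 4! = 48 (treat the pair as a block with 2 internal orders).
Complementary counting: 120 − 48 = 72.

72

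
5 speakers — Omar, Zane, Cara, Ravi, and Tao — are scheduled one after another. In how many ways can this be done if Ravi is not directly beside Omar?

There are 5! = 120 arrangements in all. If Ravi and Omar are adjacent, merging them into one block gives 2·(4)! = 48 arrangements.
Complementary counting: 120 − 48 = 72.

72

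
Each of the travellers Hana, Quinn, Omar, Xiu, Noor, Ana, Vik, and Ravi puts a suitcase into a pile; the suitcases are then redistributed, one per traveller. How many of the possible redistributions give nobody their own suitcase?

14833

Let Aᵢ be the assignments in which traveller i gets their own suitcase. We want the size of the complement of A₁∪…∪A_8.
By inclusion–exclusion this is Σ_{j=0}^{8} (−1)^j C(8,j)·(8−j)!.
Computing: 40320 − 40320 + 20160 − 6720 + 1680 − 336 + 56 − 8 + 1 = 14833.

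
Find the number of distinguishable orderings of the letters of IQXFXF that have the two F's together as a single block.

60

Treat the 2 copies of F as a single block. The multiset to arrange is then {FF, I, Q, X, X}, 5 items in all.
That gives (5)!/(2!) = 60 arrangements.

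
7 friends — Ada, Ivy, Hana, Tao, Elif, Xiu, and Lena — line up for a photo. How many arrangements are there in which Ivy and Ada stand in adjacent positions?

1440

Glue Ivy and Ada into one block (2 internal orders), leaving 6 units to arrange in a row.
So the count is 2·(6)! = 1440.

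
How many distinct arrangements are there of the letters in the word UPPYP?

20

UPPYP has 5 letters with P appearing 3 times.
Dividing 5! = 120 by 3! = 6 for the repeated letters gives 20.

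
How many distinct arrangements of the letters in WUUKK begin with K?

Fix K in the first position and arrange the remaining 4 letters.
Those 4 letters have U appearing twice, giving (4)!/(2!) = 12.

12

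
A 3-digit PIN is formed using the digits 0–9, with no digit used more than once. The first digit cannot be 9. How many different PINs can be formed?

The first digit has 10−1 = 9 choices (anything except 9).
The remaining 2 digits are filled from the other 9 symbols without repetition: 9 × 8 = 72.
Total: 9 × 72 = 648.

648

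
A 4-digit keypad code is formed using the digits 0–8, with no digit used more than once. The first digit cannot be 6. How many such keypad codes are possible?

2688

The first digit has 9−1 = 8 choices (anything except 6).
The remaining 3 digits are filled from the other 8 symbols without repetition: 8 × 7 × 6 = 336.
Total: 8 × 336 = 2688.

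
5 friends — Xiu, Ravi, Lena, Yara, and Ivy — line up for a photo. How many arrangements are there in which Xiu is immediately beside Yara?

48

Glue Xiu and Yara into one block (2 internal orders), leaving 4 units to arrange in a row.
That gives 2 × 4! = 2 × 24 = 48.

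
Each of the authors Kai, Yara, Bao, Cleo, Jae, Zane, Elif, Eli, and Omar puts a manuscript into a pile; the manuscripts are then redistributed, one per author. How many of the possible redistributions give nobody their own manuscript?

Count assignments avoiding every fixed point. For any j of the 9 authors fixed to their own manuscript, the other 9−j can be arranged in (9−j)! ways.
By inclusion–exclusion this is Σ_{j=0}^{9} (−1)^j C(9,j)·(9−j)!.
Computing: 362880 − 362880 + 181440 − 60480 + 15120 − 3024 + 504 − 72 + 9 − 1 = 133496.

133496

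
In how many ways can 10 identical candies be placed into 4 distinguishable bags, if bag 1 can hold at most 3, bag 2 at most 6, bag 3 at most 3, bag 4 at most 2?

29

Without the upper bounds there are C(13,3) = 286 ways to split 10 among 4 bags.
Subtract solutions that violate a single cap (substitute x_i' = x_i − (cap_i+1)): x_1 ≥ 4 gives C(9,3) = 84; x_2 ≥ 7 gives C(6,3) = 20; x_3 ≥ 4 gives C(9,3) = 84; x_4 ≥ 3 gives C(10,3) = 120. Together 308.
Add back pairs where two caps are both exceeded: 0 + 10 + 20 + 0 + 1 + 20 = 51.
By inclusion–exclusion the count is 286 − 308 + 51 = 29.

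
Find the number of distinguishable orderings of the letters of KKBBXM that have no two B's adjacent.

There are 6!/(2!·2!) = 180 arrangements of KKBBXM in total.
Arrangements with the B's together: treat BB as one letter, giving (5)!/(2!) = 60.
Hence 180 − 60 = 120.

120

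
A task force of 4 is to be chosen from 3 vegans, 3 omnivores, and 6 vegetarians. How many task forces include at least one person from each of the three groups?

Total 4-person selections from all 12: C(12,4) = 495.
Selections missing a whole group: no vegans → C(9,4) = 126; no omnivores → C(9,4) = 126; no vegetarians → C(6,4) = 15.
Add back selections omitting two groups (i.e. drawn from a single group): C(3,4) + C(3,4) + C(6,4) = 15.
By inclusion–exclusion: 495 − 267 + 15 = 243.

243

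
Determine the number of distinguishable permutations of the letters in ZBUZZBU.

210

Letter multiplicities in ZBUZZBU: B×2, U×2, Z×3.
The number of distinct arrangements is 7!/(3!·2!·2!) = 5040/24 = 210.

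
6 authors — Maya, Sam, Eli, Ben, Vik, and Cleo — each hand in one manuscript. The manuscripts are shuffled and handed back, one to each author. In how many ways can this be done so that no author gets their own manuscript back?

265

This is the derangement count D_6: permutations of 6 items with no fixed point.
By inclusion–exclusion this is Σ_{j=0}^{6} (−1)^j C(6,j)·(6−j)!.
Computing: 720 − 720 + 360 − 120 + 30 − 6 + 1 = 265.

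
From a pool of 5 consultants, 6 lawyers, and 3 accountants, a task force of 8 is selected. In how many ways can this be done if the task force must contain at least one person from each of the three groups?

2828

With no constraint there are C(14,8) = 3003 possible selections.
Subtract selections that omit an entire group: no consultants → C(9,8) = 9; no lawyers → C(8,8) = 1; no accountants → C(11,8) = 165.
Add back selections omitting two groups (i.e. drawn from a single group): C(5,8) + C(6,8) + C(3,8) = 0.
By inclusion–exclusion: 3003 − 175 + 0 = 2828.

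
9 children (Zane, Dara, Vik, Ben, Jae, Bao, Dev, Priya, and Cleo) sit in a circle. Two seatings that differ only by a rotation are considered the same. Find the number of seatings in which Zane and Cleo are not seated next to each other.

30240

All circular seatings of 9 people number (8)! = 40320.
Seatings with Zane beside Cleo: treat them as a block with 2 internal orders, giving 2 × (7)! = 10080.
Subtracting, 40320 − 10080 = 30240.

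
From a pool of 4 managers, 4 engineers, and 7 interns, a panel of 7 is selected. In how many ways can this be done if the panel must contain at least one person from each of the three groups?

Total 7-person selections from all 15: C(15,7) = 6435.
Selections missing a whole group: no managers → C(11,7) = 330; no engineers → C(11,7) = 330; no interns → C(8,7) = 8.
Add back selections omitting two groups (i.e. drawn from a single group): C(4,7) + C(4,7) + C(7,7) = 1.
By inclusion–exclusion: 6435 − 668 + 1 = 5768.

5768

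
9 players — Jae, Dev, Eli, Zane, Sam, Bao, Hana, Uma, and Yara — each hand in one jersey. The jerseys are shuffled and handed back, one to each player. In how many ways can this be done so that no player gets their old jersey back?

Let Aᵢ be the assignments in which player i gets their old jersey. We want the size of the complement of A₁∪…∪A_9.
By inclusion–exclusion this is Σ_{j=0}^{9} (−1)^j C(9,j)·(9−j)!.
Computing: 362880 − 362880 + 181440 − 60480 + 15120 − 3024 + 504 − 72 + 9 − 1 = 133496.

133496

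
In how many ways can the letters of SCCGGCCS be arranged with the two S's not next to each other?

There are 8!/(4!·2!·2!) = 420 arrangements of SCCGGCCS in total.
If the two S's are adjacent, glue them into one block, leaving 7 items to arrange: (7)!/(4!·2!) = 105 ways.
Hence 420 − 105 = 315.

315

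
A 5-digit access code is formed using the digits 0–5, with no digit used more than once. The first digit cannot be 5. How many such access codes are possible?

The first digit has 6−1 = 5 choices (anything except 5).
The remaining 4 digits are filled from the other 5 symbols without repetition: 5 × 4 × 3 × 2 = 120.
Total: 5 × 120 = 600.

600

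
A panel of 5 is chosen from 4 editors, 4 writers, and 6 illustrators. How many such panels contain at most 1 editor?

Split by how many editors are chosen (0 through 1).
Sum: C(4,0)·C(10,5) + C(4,1)·C(10,4) = 252 + 840 = 1092.

1092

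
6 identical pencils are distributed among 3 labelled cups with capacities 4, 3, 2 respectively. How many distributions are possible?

Without the upper bounds there are C(8,2) = 28 ways to split 6 among 3 cups.
Subtract solutions that violate a single cap (substitute x_i' = x_i − (cap_i+1)): x_1 ≥ 5 gives C(3,2) = 3; x_2 ≥ 4 gives C(4,2) = 6; x_3 ≥ 3 gives C(5,2) = 10. Together 19.
No two caps can be exceeded simultaneously, so the pair terms are all 0.
By inclusion–exclusion the count is 28 − 19 + 0 = 9.

9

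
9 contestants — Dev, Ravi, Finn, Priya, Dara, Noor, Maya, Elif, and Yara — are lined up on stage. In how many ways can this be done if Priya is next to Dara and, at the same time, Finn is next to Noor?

20160

Treat {Priya,Dara} as one block (2 orders) and {Finn,Noor} as another (2 orders).
That leaves 7 units to arrange: 2 × 2 × 7! = 4 × 5040 = 20160.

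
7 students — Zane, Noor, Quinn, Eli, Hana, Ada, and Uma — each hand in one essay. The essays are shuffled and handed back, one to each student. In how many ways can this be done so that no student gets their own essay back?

1854

Let Aᵢ be the assignments in which student i gets their own essay. We want the size of the complement of A₁∪…∪A_7.
By inclusion–exclusion this is Σ_{j=0}^{7} (−1)^j C(7,j)·(7−j)!.
Computing: 5040 − 5040 + 2520 − 840 + 210 − 42 + 7 − 1 = 1854.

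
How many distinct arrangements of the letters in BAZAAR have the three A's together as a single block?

Treat the 3 copies of A as a single block. The multiset to arrange is then {AAA, B, R, Z}, 4 items in all.
All 4 items are distinct, so there are (4)! = 24 arrangements.

24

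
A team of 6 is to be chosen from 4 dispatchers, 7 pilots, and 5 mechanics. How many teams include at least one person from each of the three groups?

6545

Unrestricted: C(16,6) = 8008 ways to pick any 6 of the 16.
Subtract selections that omit an entire group: no dispatchers → C(12,6) = 924; no pilots → C(9,6) = 84; no mechanics → C(11,6) = 462.
Add back selections omitting two groups (i.e. drawn from a single group): C(4,6) + C(7,6) + C(5,6) = 7.
By inclusion–exclusion: 8008 − 1470 + 7 = 6545.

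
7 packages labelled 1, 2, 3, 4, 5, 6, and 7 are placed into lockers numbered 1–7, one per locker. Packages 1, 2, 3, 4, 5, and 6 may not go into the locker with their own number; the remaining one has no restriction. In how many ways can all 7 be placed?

Let Aᵢ (for 1 ≤ i ≤ 6) be the placements that put package i in its forbidden locker. Any j of these fix j positions, leaving (7−j)! ways to fill the rest, and there are C(6,j) ways to pick which j.
By inclusion–exclusion, the number of valid placements is Σ_{j=0}^{6} (−1)^j C(6,j)·(7−j)!.
Computing: 5040 − 4320 + 1800 − 480 + 90 − 12 + 1 = 2119.

2119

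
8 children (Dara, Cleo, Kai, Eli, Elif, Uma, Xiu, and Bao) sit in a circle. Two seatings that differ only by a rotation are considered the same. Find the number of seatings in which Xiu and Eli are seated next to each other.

Glue Xiu and Eli into a block (2 internal orders). Seating 7 units around a circle gives (6)! arrangements.
So 2 × (6)! = 2 × 720 = 1440.

1440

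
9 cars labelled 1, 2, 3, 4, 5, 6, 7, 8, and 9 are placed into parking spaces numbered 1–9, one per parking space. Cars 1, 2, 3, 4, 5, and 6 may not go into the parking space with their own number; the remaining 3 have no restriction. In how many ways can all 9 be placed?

183822

Let Aᵢ (for 1 ≤ i ≤ 6) be the placements that put car i in its forbidden parking space. Any j of these fix j positions, leaving (9−j)! ways to fill the rest, and there are C(6,j) ways to pick which j.
By inclusion–exclusion, the number of valid placements is Σ_{j=0}^{6} (−1)^j C(6,j)·(9−j)!.
Computing: 362880 − 241920 + 75600 − 14400 + 1800 − 144 + 6 = 183822.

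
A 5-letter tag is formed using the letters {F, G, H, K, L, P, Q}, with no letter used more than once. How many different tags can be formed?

2520

With no repetition, fill the 5 letters in order: 7 choices, then 6, down to 3.
7 × 6 × 5 × 4 × 3 = 2520.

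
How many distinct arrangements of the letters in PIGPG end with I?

6

Fix I in the last position and arrange the remaining 4 letters.
Those 4 letters have G appearing twice and P appearing twice, giving (4)!/(2!·2!) = 6.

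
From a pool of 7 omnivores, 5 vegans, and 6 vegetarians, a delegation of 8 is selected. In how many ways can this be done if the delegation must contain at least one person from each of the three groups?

With no constraint there are C(18,8) = 43758 possible selections.
Selections missing a whole group: no omnivores → C(11,8) = 165; no vegans → C(13,8) = 1287; no vegetarians → C(12,8) = 495.
Add back selections omitting two groups (i.e. drawn from a single group): C(7,8) + C(5,8) + C(6,8) = 0.
By inclusion–exclusion: 43758 − 1947 + 0 = 41811.

41811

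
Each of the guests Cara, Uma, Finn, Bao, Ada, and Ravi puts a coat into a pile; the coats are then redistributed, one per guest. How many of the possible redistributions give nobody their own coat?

265

This is the derangement count D_6: permutations of 6 items with no fixed point.
By inclusion–exclusion this is Σ_{j=0}^{6} (−1)^j C(6,j)·(6−j)!.
Computing: 720 − 720 + 360 − 120 + 30 − 6 + 1 = 265.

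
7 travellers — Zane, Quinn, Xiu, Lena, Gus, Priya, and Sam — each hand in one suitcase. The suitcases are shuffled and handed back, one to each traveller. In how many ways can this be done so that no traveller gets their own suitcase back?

1854

This is the derangement count D_7: permutations of 7 items with no fixed point.
By inclusion–exclusion this is Σ_{j=0}^{7} (−1)^j C(7,j)·(7−j)!.
Computing: 5040 − 5040 + 2520 − 840 + 210 − 42 + 7 − 1 = 1854.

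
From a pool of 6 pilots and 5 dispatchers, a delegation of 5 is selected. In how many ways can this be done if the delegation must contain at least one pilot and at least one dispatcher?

Unrestricted: C(11,5) = 462 ways to pick any 5 of the 11.
Subtract selections that omit an entire group: no pilots → C(5,5) = 1; no dispatchers → C(6,5) = 6.
Both groups omitted at once is impossible, so 462 − 7 = 455.

455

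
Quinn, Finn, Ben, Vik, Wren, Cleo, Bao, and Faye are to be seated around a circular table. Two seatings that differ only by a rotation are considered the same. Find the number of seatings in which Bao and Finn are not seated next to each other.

All circular seatings of 8 people number (7)! = 5040.
Seatings with Bao beside Finn: treat them as a block with 2 internal orders, giving 2 × (6)! = 1440.
Subtracting, 5040 − 1440 = 3600.

3600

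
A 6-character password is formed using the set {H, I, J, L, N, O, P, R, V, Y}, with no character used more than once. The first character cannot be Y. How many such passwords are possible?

136080

The first character has 10−1 = 9 choices (anything except Y).
The remaining 5 characters are filled from the other 9 symbols without repetition: 9 × 8 × 7 × 6 × 5 = 15120.
Total: 9 × 15120 = 136080.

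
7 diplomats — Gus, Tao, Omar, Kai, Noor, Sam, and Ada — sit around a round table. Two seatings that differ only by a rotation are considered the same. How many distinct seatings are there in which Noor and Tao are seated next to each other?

Glue Noor and Tao into a block (2 internal orders). Seating 6 units around a circle gives (5)! arrangements.
So 2 × (5)! = 2 × 120 = 240.

240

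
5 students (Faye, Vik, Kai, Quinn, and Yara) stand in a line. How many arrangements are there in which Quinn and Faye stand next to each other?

Glue Quinn and Faye into one block (2 internal orders), leaving 4 units to arrange in a row.
That gives 2 × 4! = 2 × 24 = 48.

48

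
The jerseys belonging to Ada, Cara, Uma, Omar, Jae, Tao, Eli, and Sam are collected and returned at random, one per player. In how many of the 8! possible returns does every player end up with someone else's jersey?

Let Aᵢ be the assignments in which player i gets their old jersey. We want the size of the complement of A₁∪…∪A_8.
By inclusion–exclusion this is Σ_{j=0}^{8} (−1)^j C(8,j)·(8−j)!.
Computing: 40320 − 40320 + 20160 − 6720 + 1680 − 336 + 56 − 8 + 1 = 14833.

14833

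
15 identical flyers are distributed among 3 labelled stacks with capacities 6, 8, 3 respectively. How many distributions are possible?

6

Without the upper bounds there are C(17,2) = 136 ways to split 15 among 3 stacks.
Subtract solutions that violate a single cap (substitute x_i' = x_i − (cap_i+1)): x_1 ≥ 7 gives C(10,2) = 45; x_2 ≥ 9 gives C(8,2) = 28; x_3 ≥ 4 gives C(13,2) = 78. Together 151.
Add back pairs where two caps are both exceeded: 0 + 15 + 6 = 21.
By inclusion–exclusion the count is 136 − 151 + 21 = 6.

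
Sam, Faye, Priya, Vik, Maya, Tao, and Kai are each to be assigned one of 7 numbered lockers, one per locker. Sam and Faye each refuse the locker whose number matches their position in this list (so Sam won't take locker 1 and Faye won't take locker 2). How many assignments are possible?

3720

Let Aᵢ (for i ∈ {1, 2}) be the placements that put person i in their forbidden locker. Any j of these fix j positions, leaving (7−j)! ways to fill the rest, and there are C(2,j) ways to pick which j.
By inclusion–exclusion, the number of valid placements is Σ_{j=0}^{2} (−1)^j C(2,j)·(7−j)!.
Computing: 5040 − 1440 + 120 = 3720.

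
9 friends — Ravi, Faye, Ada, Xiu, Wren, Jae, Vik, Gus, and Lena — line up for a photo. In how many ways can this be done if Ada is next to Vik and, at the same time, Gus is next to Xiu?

20160

Treat {Ada,Vik} as one block (2 orders) and {Gus,Xiu} as another (2 orders).
That leaves 7 units to arrange: 2 × 2 × 7! = 4 × 5040 = 20160.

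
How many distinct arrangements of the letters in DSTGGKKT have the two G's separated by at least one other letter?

3780

Total arrangements of DSTGGKKT: 8!/(2!·2!·2!) = 5040.
If the two G's are adjacent, glue them into one block, leaving 7 items to arrange: (7)!/(2!·2!) = 1260 ways.
Hence 5040 − 1260 = 3780.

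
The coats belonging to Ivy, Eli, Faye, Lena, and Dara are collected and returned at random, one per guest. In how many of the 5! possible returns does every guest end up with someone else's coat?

44

Let Aᵢ be the assignments in which guest i gets their own coat. We want the size of the complement of A₁∪…∪A_5.
By inclusion–exclusion this is Σ_{j=0}^{5} (−1)^j C(5,j)·(5−j)!.
Computing: 120 − 120 + 60 − 20 + 5 − 1 = 44.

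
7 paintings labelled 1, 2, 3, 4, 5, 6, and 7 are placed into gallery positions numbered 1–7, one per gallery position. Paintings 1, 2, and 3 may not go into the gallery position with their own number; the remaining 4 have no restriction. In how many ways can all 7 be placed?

Let Aᵢ (for i ∈ {1, 2, 3}) be the placements that put painting i in its forbidden gallery position. Any j of these fix j positions, leaving (7−j)! ways to fill the rest, and there are C(3,j) ways to pick which j.
By inclusion–exclusion, the number of valid placements is Σ_{j=0}^{3} (−1)^j C(3,j)·(7−j)!.
Computing: 5040 − 2160 + 360 − 24 = 3216.

3216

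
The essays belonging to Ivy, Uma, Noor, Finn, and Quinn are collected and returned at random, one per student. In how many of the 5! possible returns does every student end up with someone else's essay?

44

Let Aᵢ be the assignments in which student i gets their own essay. We want the size of the complement of A₁∪…∪A_5.
By inclusion–exclusion this is Σ_{j=0}^{5} (−1)^j C(5,j)·(5−j)!.
Computing: 120 − 120 + 60 − 20 + 5 − 1 = 44.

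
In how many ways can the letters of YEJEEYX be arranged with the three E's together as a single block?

60

Treat the 3 copies of E as a single block. The multiset to arrange is then {EEE, J, X, Y, Y}, 5 items in all.
That gives (5)!/(2!) = 60 arrangements.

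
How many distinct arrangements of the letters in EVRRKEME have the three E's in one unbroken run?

360

Treat the 3 copies of E as a single block. The multiset to arrange is then {EEE, K, M, R, R, V}, 6 items in all.
That gives (6)!/(2!) = 360 arrangements.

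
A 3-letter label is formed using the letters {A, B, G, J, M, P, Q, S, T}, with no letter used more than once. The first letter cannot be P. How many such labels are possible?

The first letter has 9−1 = 8 choices (anything except P).
The remaining 2 letters are filled from the other 8 symbols without repetition: 8 × 7 = 56.
Total: 8 × 56 = 448.

448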